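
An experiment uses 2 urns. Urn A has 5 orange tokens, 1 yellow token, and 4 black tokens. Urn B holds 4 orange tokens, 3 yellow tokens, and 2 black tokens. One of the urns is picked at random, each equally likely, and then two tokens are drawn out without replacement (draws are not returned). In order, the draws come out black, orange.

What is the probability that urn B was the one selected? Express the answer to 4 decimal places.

Compute the likelihood of the observed sequence for each case: P(data | urn A) = (4/10)(5/9) = 2/9; P(data | urn B) = (2/9)(4/8) = 1/9.
The prior-weighted likelihoods are 1/2 · 2/9 = 1/9, 1/2 · 1/9 = 1/18; summing to 1/6.
By Bayes' rule, P(urn B | data) = (1/18) / (1/6) = 1/3.

0.3333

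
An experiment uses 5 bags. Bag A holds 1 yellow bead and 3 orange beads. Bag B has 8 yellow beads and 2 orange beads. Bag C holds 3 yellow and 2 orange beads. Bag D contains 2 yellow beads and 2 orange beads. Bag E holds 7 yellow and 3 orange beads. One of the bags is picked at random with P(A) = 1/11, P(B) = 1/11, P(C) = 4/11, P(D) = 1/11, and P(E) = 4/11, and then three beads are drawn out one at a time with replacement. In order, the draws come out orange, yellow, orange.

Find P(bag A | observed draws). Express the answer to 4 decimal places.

0.1506

Compute the likelihood of the observed sequence for each case: P(data | bag A) = (3/4)(1/4)(3/4) = 0.14062; P(data | bag B) = (2/10)(8/10)(2/10) = 0.032; P(data | bag C) = (2/5)(3/5)(2/5) = 0.096; P(data | bag D) = (2/4)(2/4)(2/4) = 0.125; P(data | bag E) = (3/10)(7/10)(3/10) = 0.063.
Weighting by the prior gives 1/11 · 0.14062 = 0.012784, 1/11 · 0.032 = 0.0029091, 4/11 · 0.096 = 0.034909, 1/11 · 0.125 = 0.011364, 4/11 · 0.063 = 0.022909; summing to 0.084875.
Therefore the posterior P(bag A | data) = (0.012784) / (0.084875) = 0.15062.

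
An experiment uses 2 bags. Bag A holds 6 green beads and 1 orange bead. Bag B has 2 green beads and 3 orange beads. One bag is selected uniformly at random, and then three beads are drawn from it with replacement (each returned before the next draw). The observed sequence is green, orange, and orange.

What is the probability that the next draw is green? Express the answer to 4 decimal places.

Under each hypothesis, the probability of the observed sequence is: P(data | bag A) = (6/7)(1/7)(1/7) = 0.017493; P(data | bag B) = (2/5)(3/5)(3/5) = 0.144.
The prior-weighted likelihoods are 1/2 · 0.017493 = 0.0087464, 1/2 · 0.144 = 0.072; with total 0.080746.
The posterior is then P(bag A | data) = 0.10832, P(bag B | data) = 0.89168.
Averaging over the posterior, P(green next | data) = (6/7)(0.10832) + (2/5)(0.89168) = 0.44952.

0.4495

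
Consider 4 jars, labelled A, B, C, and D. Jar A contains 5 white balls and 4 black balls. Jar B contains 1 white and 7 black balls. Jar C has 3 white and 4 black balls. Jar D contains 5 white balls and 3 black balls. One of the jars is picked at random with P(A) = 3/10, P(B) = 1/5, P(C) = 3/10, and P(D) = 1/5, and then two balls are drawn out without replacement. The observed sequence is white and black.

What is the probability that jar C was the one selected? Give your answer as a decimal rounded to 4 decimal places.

Under each hypothesis, the probability of the observed sequence is: P(data | jar A) = (5/9)(4/8) = 5/18; P(data | jar B) = (1/8)(7/7) = 1/8; P(data | jar C) = (3/7)(4/6) = 2/7; P(data | jar D) = (5/8)(3/7) = 15/56.
Weighting by the prior gives 3/10 · 5/18 = 1/12, 1/5 · 1/8 = 1/40, 3/10 · 2/7 = 3/35, 1/5 · 15/56 = 3/56; with total 26/105.
Therefore the posterior P(jar C | data) = (3/35) / (26/105) = 9/26.

0.3462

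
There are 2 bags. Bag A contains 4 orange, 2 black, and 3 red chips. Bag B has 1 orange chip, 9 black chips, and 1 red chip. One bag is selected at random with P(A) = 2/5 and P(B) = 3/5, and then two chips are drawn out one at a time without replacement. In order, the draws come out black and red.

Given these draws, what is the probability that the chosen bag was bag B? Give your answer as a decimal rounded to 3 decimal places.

For each hypothesis, P(data | H) works out to: P(data | bag A) = (2/9)(3/8) = 1/12; P(data | bag B) = (9/11)(1/10) = 9/110.
Weighting by the prior gives 2/5 · 1/12 = 1/30, 3/5 · 9/110 = 27/550; summing to 68/825.
By Bayes' rule, P(bag B | data) = (27/550) / (68/825) = 81/136.

0.596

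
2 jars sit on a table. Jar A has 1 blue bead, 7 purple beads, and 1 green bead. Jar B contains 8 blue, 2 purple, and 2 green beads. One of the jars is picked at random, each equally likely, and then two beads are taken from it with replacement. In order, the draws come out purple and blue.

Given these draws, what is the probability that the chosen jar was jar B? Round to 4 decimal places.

Compute the likelihood of the observed sequence for each case: P(data | jar A) = (7/9)(1/9) = 7/81; P(data | jar B) = (2/12)(8/12) = 1/9.
Weighting by the prior gives 1/2 · 7/81 = 7/162, 1/2 · 1/9 = 1/18; these sum to 8/81.
Therefore the posterior P(jar B | data) = (1/18) / (8/81) = 9/16.

0.5625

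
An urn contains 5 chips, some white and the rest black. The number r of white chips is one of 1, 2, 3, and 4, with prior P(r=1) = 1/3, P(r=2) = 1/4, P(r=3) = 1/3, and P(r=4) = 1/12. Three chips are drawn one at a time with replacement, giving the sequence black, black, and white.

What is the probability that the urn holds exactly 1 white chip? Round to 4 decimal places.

The likelihood of the observed sequence under each hypothesis: P(data | r = 1) = (4/5)(4/5)(1/5) = 16/125; P(data | r = 2) = (3/5)(3/5)(2/5) = 18/125; P(data | r = 3) = (2/5)(2/5)(3/5) = 12/125; P(data | r = 4) = (1/5)(1/5)(4/5) = 4/125.
Weighting by the prior gives 1/3 · 16/125 = 16/375, 1/4 · 18/125 = 9/250, 1/3 · 12/125 = 4/125, 1/12 · 4/125 = 1/375; these sum to 17/150.
Therefore the posterior P(r = 1 | data) = (16/375) / (17/150) = 32/85.

0.3765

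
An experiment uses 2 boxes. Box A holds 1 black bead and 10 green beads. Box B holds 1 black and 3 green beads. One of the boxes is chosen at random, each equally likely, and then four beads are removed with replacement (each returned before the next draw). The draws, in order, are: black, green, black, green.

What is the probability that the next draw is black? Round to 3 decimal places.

0.224

The likelihood of the observed sequence under each hypothesis: P(data | box A) = (1/11)(10/11)(1/11)(10/11) = 0.0068301; P(data | box B) = (1/4)(3/4)(1/4)(3/4) = 0.035156.
Multiplying each by its prior: 1/2 · 0.0068301 = 0.0034151, 1/2 · 0.035156 = 0.017578; with total 0.020993.
Normalising, the posterior is P(box A | data) = 0.16267, P(box B | data) = 0.83733.
So P(black next | data) = Σ P(black next | H) P(H | data) = (1/11)(0.16267) + (1/4)(0.83733) = 0.22412.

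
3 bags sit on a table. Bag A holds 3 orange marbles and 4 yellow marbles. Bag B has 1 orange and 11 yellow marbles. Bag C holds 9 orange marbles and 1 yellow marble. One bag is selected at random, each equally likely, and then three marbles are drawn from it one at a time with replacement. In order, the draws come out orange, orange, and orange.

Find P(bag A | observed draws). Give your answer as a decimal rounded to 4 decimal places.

Compute the likelihood of the observed sequence for each case: P(data | bag A) = (3/7)(3/7)(3/7) = 0.078717; P(data | bag B) = (1/12)(1/12)(1/12) = 0.0005787; P(data | bag C) = (9/10)(9/10)(9/10) = 0.729.
Multiplying each by its prior: 1/3 · 0.078717 = 0.026239, 1/3 · 0.0005787 = 0.0001929, 1/3 · 0.729 = 0.243; summing to 0.26943.
So P(bag A | data) = (0.026239) / (0.26943) = 0.097387.

0.0974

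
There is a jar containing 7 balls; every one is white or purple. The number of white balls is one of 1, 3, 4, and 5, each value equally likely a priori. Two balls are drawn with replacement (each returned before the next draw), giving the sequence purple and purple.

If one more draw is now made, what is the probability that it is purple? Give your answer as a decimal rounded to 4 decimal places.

0.6923

For each hypothesis, P(data | H) works out to: P(data | r = 1) = (6/7)(6/7) = 36/49; P(data | r = 3) = (4/7)(4/7) = 16/49; P(data | r = 4) = (3/7)(3/7) = 9/49; P(data | r = 5) = (2/7)(2/7) = 4/49.
Weighting by the prior gives 1/4 · 36/49 = 9/49, 1/4 · 16/49 = 4/49, 1/4 · 9/49 = 9/196, 1/4 · 4/49 = 1/49; with total 65/196.
Normalising, the posterior is P(r = 1 | data) = 36/65, P(r = 3 | data) = 16/65, P(r = 4 | data) = 9/65, P(r = 5 | data) = 4/65.
The predictive probability is P(purple next | data) = (6/7)(36/65) + (4/7)(16/65) + (3/7)(9/65) + (2/7)(4/65) = 9/13.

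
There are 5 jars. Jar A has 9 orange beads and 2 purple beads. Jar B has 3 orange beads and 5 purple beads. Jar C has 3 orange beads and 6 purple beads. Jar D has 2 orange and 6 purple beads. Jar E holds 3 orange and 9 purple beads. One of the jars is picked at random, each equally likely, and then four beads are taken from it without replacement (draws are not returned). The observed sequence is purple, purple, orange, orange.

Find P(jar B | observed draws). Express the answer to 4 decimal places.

For each hypothesis, P(data | H) works out to: P(data | jar A) = (2/11)(1/10)(9/9)(8/8) = 0.018182; P(data | jar B) = (5/8)(4/7)(3/6)(2/5) = 0.071429; P(data | jar C) = (6/9)(5/8)(3/7)(2/6) = 0.059524; P(data | jar D) = (6/8)(5/7)(2/6)(1/5) = 0.035714; P(data | jar E) = (9/12)(8/11)(3/10)(2/9) = 0.036364.
Multiplying each by its prior: 1/5 · 0.018182 = 0.0036364, 1/5 · 0.071429 = 0.014286, 1/5 · 0.059524 = 0.011905, 1/5 · 0.035714 = 0.0071429, 1/5 · 0.036364 = 0.0072727; with total 0.044242.
Therefore the posterior P(jar B | data) = (0.014286) / (0.044242) = 0.3229.

0.3229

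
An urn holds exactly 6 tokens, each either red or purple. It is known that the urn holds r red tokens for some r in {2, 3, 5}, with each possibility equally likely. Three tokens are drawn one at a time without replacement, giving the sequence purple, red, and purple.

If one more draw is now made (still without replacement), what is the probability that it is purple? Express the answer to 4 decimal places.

0.5238

Under each hypothesis, the probability of the observed sequence is: P(data | r = 2) = (4/6)(2/5)(3/4) = 1/5; P(data | r = 3) = (3/6)(3/5)(2/4) = 3/20; P(data | r = 5) = (1/6)(5/5)(0/4) = 0.
Weighting by the prior gives 1/3 · 1/5 = 1/15, 1/3 · 3/20 = 1/20, 1/3 · 0 = 0; these sum to 7/60.
Dividing through by the total gives posterior P(r = 2 | data) = 4/7, P(r = 3 | data) = 3/7, P(r = 5 | data) = 0.
So P(purple next | data) = Σ P(purple next | H) P(H | data) = (2/3)(4/7) + (1/3)(3/7) = 11/21.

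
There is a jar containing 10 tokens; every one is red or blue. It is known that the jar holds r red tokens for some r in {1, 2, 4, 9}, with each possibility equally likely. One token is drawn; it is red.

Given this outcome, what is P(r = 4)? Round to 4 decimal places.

0.2500

The likelihood of this draw under each hypothesis: P(data | r = 1) = (1/10) = 1/10; P(data | r = 2) = (2/10) = 1/5; P(data | r = 4) = (4/10) = 2/5; P(data | r = 9) = (9/10) = 9/10.
Weighting by the prior gives 1/4 · 1/10 = 1/40, 1/4 · 1/5 = 1/20, 1/4 · 2/5 = 1/10, 1/4 · 9/10 = 9/40; summing to 2/5.
Therefore the posterior P(r = 4 | data) = (1/10) / (2/5) = 1/4.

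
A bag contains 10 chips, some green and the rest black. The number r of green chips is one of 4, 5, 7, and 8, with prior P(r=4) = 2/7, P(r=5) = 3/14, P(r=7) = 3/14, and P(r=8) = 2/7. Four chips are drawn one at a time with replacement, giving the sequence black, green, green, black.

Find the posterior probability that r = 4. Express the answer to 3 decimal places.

0.353

Under each hypothesis, the probability of the observed sequence is: P(data | r = 4) = (6/10)(4/10)(4/10)(6/10) = 0.0576; P(data | r = 5) = (5/10)(5/10)(5/10)(5/10) = 0.0625; P(data | r = 7) = (3/10)(7/10)(7/10)(3/10) = 0.0441; P(data | r = 8) = (2/10)(8/10)(8/10)(2/10) = 0.0256.
Weighting by the prior gives 2/7 · 0.0576 = 0.016457, 3/14 · 0.0625 = 0.013393, 3/14 · 0.0441 = 0.00945, 2/7 · 0.0256 = 0.0073143; with total 0.046614.
So P(r = 4 | data) = (0.016457) / (0.046614) = 0.35305.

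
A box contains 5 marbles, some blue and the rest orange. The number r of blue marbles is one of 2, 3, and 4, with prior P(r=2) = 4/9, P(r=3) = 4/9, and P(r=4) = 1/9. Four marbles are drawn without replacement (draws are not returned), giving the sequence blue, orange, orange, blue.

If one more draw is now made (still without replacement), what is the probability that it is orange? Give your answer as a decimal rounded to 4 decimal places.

0.5000

Under each hypothesis, the probability of the observed sequence is: P(data | r = 2) = (2/5)(3/4)(2/3)(1/2) = 1/10; P(data | r = 3) = (3/5)(2/4)(1/3)(2/2) = 1/10; P(data | r = 4) = (4/5)(1/4)(0/3) = 0.
Weighting by the prior gives 4/9 · 1/10 = 2/45, 4/9 · 1/10 = 2/45, 1/9 · 0 = 0; summing to 4/45.
The posterior is then P(r = 2 | data) = 1/2, P(r = 3 | data) = 1/2, P(r = 4 | data) = 0.
Averaging over the posterior, P(orange next | data) = (1)(1/2) + (0)(1/2) = 1/2.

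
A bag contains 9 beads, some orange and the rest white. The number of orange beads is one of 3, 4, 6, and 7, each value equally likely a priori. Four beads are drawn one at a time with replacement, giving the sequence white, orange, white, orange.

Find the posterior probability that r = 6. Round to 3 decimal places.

Compute the likelihood of the observed sequence for each case: P(data | r = 3) = (6/9)(3/9)(6/9)(3/9) = 0.049383; P(data | r = 4) = (5/9)(4/9)(5/9)(4/9) = 0.060966; P(data | r = 6) = (3/9)(6/9)(3/9)(6/9) = 0.049383; P(data | r = 7) = (2/9)(7/9)(2/9)(7/9) = 0.029873.
The prior-weighted likelihoods are 1/4 · 0.049383 = 0.012346, 1/4 · 0.060966 = 0.015242, 1/4 · 0.049383 = 0.012346, 1/4 · 0.029873 = 0.0074684; with total 0.047401.
Therefore the posterior P(r = 6 | data) = (0.012346) / (0.047401) = 0.26045.

0.260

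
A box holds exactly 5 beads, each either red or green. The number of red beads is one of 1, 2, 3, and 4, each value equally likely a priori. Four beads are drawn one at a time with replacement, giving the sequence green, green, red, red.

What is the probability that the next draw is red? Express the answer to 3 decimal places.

Under each hypothesis, the probability of the observed sequence is: P(data | r = 1) = (4/5)(4/5)(1/5)(1/5) = 16/625; P(data | r = 2) = (3/5)(3/5)(2/5)(2/5) = 36/625; P(data | r = 3) = (2/5)(2/5)(3/5)(3/5) = 36/625; P(data | r = 4) = (1/5)(1/5)(4/5)(4/5) = 16/625.
Multiplying each by its prior: 1/4 · 16/625 = 4/625, 1/4 · 36/625 = 9/625, 1/4 · 36/625 = 9/625, 1/4 · 16/625 = 4/625; these sum to 26/625.
Normalising, the posterior is P(r = 1 | data) = 2/13, P(r = 2 | data) = 9/26, P(r = 3 | data) = 9/26, P(r = 4 | data) = 2/13.
So P(red next | data) = Σ P(red next | H) P(H | data) = (1/5)(2/13) + (2/5)(9/26) + (3/5)(9/26) + (4/5)(2/13) = 1/2.

0.500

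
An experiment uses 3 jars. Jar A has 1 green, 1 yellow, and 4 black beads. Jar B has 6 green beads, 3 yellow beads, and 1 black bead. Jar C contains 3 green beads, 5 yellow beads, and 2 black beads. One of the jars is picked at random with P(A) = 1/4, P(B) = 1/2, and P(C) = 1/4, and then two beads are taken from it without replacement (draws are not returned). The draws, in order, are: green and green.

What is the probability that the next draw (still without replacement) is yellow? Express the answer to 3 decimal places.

0.398

Under each hypothesis, the probability of the observed sequence is: P(data | jar A) = (1/6)(0/5) = 0; P(data | jar B) = (6/10)(5/9) = 1/3; P(data | jar C) = (3/10)(2/9) = 1/15.
Weighting by the prior gives 1/4 · 0 = 0, 1/2 · 1/3 = 1/6, 1/4 · 1/15 = 1/60; summing to 11/60.
Dividing through by the total gives posterior P(jar A | data) = 0, P(jar B | data) = 10/11, P(jar C | data) = 1/11.
Averaging over the posterior, P(yellow next | data) = (3/8)(10/11) + (5/8)(1/11) = 35/88.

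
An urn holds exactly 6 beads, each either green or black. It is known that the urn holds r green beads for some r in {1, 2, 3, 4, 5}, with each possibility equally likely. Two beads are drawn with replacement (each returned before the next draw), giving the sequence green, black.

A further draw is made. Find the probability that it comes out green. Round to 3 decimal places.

Under each hypothesis, the probability of the observed sequence is: P(data | r = 1) = (1/6)(5/6) = 5/36; P(data | r = 2) = (2/6)(4/6) = 2/9; P(data | r = 3) = (3/6)(3/6) = 1/4; P(data | r = 4) = (4/6)(2/6) = 2/9; P(data | r = 5) = (5/6)(1/6) = 5/36.
The prior-weighted likelihoods are 1/5 · 5/36 = 1/36, 1/5 · 2/9 = 2/45, 1/5 · 1/4 = 1/20, 1/5 · 2/9 = 2/45, 1/5 · 5/36 = 1/36; summing to 7/36.
The posterior is then P(r = 1 | data) = 1/7, P(r = 2 | data) = 8/35, P(r = 3 | data) = 9/35, P(r = 4 | data) = 8/35, P(r = 5 | data) = 1/7.
So P(green next | data) = Σ P(green next | H) P(H | data) = (1/6)(1/7) + (1/3)(8/35) + (1/2)(9/35) + (2/3)(8/35) + (5/6)(1/7) = 1/2.

0.500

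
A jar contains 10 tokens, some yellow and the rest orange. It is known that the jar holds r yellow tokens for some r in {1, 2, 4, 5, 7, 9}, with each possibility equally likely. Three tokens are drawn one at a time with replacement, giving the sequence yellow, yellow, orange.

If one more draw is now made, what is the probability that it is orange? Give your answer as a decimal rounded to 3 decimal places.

Under each hypothesis, the probability of the observed sequence is: P(data | r = 1) = (1/10)(1/10)(9/10) = 0.009; P(data | r = 2) = (2/10)(2/10)(8/10) = 0.032; P(data | r = 4) = (4/10)(4/10)(6/10) = 0.096; P(data | r = 5) = (5/10)(5/10)(5/10) = 0.125; P(data | r = 7) = (7/10)(7/10)(3/10) = 0.147; P(data | r = 9) = (9/10)(9/10)(1/10) = 0.081.
Weighting by the prior gives 1/6 · 0.009 = 0.0015, 1/6 · 0.032 = 0.0053333, 1/6 · 0.096 = 0.016, 1/6 · 0.125 = 0.020833, 1/6 · 0.147 = 0.0245, 1/6 · 0.081 = 0.0135; these sum to 0.081667.
Dividing through by the total gives posterior P(r = 1 | data) = 0.018367, P(r = 2 | data) = 0.065306, P(r = 4 | data) = 0.19592, P(r = 5 | data) = 0.2551, P(r = 7 | data) = 0.3, P(r = 9 | data) = 0.16531.
So P(orange next | data) = Σ P(orange next | H) P(H | data) = (9/10)(0.018367) + (4/5)(0.065306) + (3/5)(0.19592) + (1/2)(0.2551) + (3/10)(0.3) + (1/10)(0.16531) = 0.42041.

0.420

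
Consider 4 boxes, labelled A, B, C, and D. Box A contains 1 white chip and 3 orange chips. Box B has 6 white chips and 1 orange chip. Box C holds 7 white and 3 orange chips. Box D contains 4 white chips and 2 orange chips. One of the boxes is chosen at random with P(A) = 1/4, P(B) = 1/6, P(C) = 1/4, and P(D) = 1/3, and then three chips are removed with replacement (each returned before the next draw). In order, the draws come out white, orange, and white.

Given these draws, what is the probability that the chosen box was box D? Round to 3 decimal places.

Compute the likelihood of the observed sequence for each case: P(data | box A) = (1/4)(3/4)(1/4) = 0.046875; P(data | box B) = (6/7)(1/7)(6/7) = 0.10496; P(data | box C) = (7/10)(3/10)(7/10) = 0.147; P(data | box D) = (4/6)(2/6)(4/6) = 0.14815.
Weighting by the prior gives 1/4 · 0.046875 = 0.011719, 1/6 · 0.10496 = 0.017493, 1/4 · 0.147 = 0.03675, 1/3 · 0.14815 = 0.049383; summing to 0.11534.
By Bayes' rule, P(box D | data) = (0.049383) / (0.11534) = 0.42813.

0.428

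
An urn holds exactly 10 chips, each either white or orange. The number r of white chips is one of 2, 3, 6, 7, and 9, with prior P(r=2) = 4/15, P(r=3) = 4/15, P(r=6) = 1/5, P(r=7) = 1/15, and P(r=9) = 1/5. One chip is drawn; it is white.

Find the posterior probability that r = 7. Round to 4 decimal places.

The likelihood of this draw under each hypothesis: P(data | r = 2) = (2/10) = 1/5; P(data | r = 3) = (3/10) = 3/10; P(data | r = 6) = (6/10) = 3/5; P(data | r = 7) = (7/10) = 7/10; P(data | r = 9) = (9/10) = 9/10.
Multiplying each by its prior: 4/15 · 1/5 = 4/75, 4/15 · 3/10 = 2/25, 1/5 · 3/5 = 3/25, 1/15 · 7/10 = 7/150, 1/5 · 9/10 = 9/50; these sum to 12/25.
So P(r = 7 | data) = (7/150) / (12/25) = 7/72.

0.0972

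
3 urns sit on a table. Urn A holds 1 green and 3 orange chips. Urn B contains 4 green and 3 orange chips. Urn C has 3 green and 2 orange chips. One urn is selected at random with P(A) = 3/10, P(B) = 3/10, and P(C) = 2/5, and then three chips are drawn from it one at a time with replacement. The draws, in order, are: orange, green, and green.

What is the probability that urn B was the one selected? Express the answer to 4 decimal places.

The likelihood of the observed sequence under each hypothesis: P(data | urn A) = (3/4)(1/4)(1/4) = 0.046875; P(data | urn B) = (3/7)(4/7)(4/7) = 0.13994; P(data | urn C) = (2/5)(3/5)(3/5) = 0.144.
The prior-weighted likelihoods are 3/10 · 0.046875 = 0.014063, 3/10 · 0.13994 = 0.041983, 2/5 · 0.144 = 0.0576; with total 0.11365.
Therefore the posterior P(urn B | data) = (0.041983) / (0.11365) = 0.36942.

0.3694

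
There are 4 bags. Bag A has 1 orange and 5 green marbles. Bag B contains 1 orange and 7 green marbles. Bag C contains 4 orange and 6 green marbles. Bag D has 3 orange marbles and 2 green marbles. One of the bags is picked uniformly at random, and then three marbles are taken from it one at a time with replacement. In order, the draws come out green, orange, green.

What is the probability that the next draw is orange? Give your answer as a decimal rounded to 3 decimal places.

Under each hypothesis, the probability of the observed sequence is: P(data | bag A) = (5/6)(1/6)(5/6) = 0.11574; P(data | bag B) = (7/8)(1/8)(7/8) = 0.095703; P(data | bag C) = (6/10)(4/10)(6/10) = 0.144; P(data | bag D) = (2/5)(3/5)(2/5) = 0.096.
The prior-weighted likelihoods are 1/4 · 0.11574 = 0.028935, 1/4 · 0.095703 = 0.023926, 1/4 · 0.144 = 0.036, 1/4 · 0.096 = 0.024; with total 0.11286.
Dividing through by the total gives posterior P(bag A | data) = 0.25638, P(bag B | data) = 0.21199, P(bag C | data) = 0.31898, P(bag D | data) = 0.21265.
The predictive probability is P(orange next | data) = (1/6)(0.25638) + (1/8)(0.21199) + (2/5)(0.31898) + (3/5)(0.21265) = 0.32441.

0.324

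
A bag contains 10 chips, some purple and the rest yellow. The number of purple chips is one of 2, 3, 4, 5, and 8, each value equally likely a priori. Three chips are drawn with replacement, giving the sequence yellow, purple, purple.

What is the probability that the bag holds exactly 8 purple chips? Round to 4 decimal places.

Under each hypothesis, the probability of the observed sequence is: P(data | r = 2) = (8/10)(2/10)(2/10) = 0.032; P(data | r = 3) = (7/10)(3/10)(3/10) = 0.063; P(data | r = 4) = (6/10)(4/10)(4/10) = 0.096; P(data | r = 5) = (5/10)(5/10)(5/10) = 0.125; P(data | r = 8) = (2/10)(8/10)(8/10) = 0.128.
Weighting by the prior gives 1/5 · 0.032 = 0.0064, 1/5 · 0.063 = 0.0126, 1/5 · 0.096 = 0.0192, 1/5 · 0.125 = 0.025, 1/5 · 0.128 = 0.0256; summing to 0.0888.
So P(r = 8 | data) = (0.0256) / (0.0888) = 0.28829.

0.2883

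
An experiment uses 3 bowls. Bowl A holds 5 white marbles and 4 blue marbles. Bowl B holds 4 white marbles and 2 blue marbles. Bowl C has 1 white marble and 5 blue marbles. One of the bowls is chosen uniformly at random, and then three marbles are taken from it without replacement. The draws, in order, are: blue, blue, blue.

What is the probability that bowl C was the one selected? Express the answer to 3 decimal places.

For each hypothesis, P(data | H) works out to: P(data | bowl A) = (4/9)(3/8)(2/7) = 1/21; P(data | bowl B) = (2/6)(1/5)(0/4) = 0; P(data | bowl C) = (5/6)(4/5)(3/4) = 1/2.
Weighting by the prior gives 1/3 · 1/21 = 1/63, 1/3 · 0 = 0, 1/3 · 1/2 = 1/6; summing to 23/126.
So P(bowl C | data) = (1/6) / (23/126) = 21/23.

0.913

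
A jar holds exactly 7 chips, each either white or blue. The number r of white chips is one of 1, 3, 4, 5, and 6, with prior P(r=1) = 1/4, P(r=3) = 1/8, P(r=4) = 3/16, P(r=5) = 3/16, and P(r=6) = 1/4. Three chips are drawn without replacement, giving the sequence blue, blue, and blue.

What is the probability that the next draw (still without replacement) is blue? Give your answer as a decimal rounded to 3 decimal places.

0.681

Compute the likelihood of the observed sequence for each case: P(data | r = 1) = (6/7)(5/6)(4/5) = 4/7; P(data | r = 3) = (4/7)(3/6)(2/5) = 4/35; P(data | r = 4) = (3/7)(2/6)(1/5) = 1/35; P(data | r = 5) = (2/7)(1/6)(0/5) = 0; P(data | r = 6) = (1/7)(0/6) = 0.
The prior-weighted likelihoods are 1/4 · 4/7 = 1/7, 1/8 · 4/35 = 1/70, 3/16 · 1/35 = 3/560, 3/16 · 0 = 0, 1/4 · 0 = 0; with total 13/80.
The posterior is then P(r = 1 | data) = 80/91, P(r = 3 | data) = 8/91, P(r = 4 | data) = 3/91, P(r = 5 | data) = 0, P(r = 6 | data) = 0.
So P(blue next | data) = Σ P(blue next | H) P(H | data) = (3/4)(80/91) + (1/4)(8/91) + (0)(3/91) = 62/91.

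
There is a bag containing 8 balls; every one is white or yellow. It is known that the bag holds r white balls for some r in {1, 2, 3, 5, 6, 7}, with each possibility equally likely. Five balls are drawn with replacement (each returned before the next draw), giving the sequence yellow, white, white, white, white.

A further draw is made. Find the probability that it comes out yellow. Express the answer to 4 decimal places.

Under each hypothesis, the probability of the observed sequence is: P(data | r = 1) = (7/8)(1/8)(1/8)(1/8)(1/8) = 0.00021362; P(data | r = 2) = (6/8)(2/8)(2/8)(2/8)(2/8) = 0.0029297; P(data | r = 3) = (5/8)(3/8)(3/8)(3/8)(3/8) = 0.01236; P(data | r = 5) = (3/8)(5/8)(5/8)(5/8)(5/8) = 0.05722; P(data | r = 6) = (2/8)(6/8)(6/8)(6/8)(6/8) = 0.079102; P(data | r = 7) = (1/8)(7/8)(7/8)(7/8)(7/8) = 0.073273.
The prior-weighted likelihoods are 1/6 · 0.00021362 = 3.5604e-05, 1/6 · 0.0029297 = 0.00048828, 1/6 · 0.01236 = 0.0020599, 1/6 · 0.05722 = 0.0095367, 1/6 · 0.079102 = 0.013184, 1/6 · 0.073273 = 0.012212; these sum to 0.037516.
Normalising, the posterior is P(r = 1 | data) = 0.00094902, P(r = 2 | data) = 0.013015, P(r = 3 | data) = 0.054908, P(r = 5 | data) = 0.2542, P(r = 6 | data) = 0.35141, P(r = 7 | data) = 0.32552.
The predictive probability is P(yellow next | data) = (7/8)(0.00094902) + (3/4)(0.013015) + (5/8)(0.054908) + (3/8)(0.2542) + (1/4)(0.35141) + (1/8)(0.32552) = 0.26878.

0.2688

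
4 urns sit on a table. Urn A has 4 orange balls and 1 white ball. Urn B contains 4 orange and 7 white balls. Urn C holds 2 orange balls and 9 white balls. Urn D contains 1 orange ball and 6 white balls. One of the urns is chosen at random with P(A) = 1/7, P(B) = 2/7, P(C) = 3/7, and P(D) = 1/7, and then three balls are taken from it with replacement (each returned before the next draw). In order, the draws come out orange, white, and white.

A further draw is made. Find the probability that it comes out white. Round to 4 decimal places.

Under each hypothesis, the probability of the observed sequence is: P(data | urn A) = (4/5)(1/5)(1/5) = 0.032; P(data | urn B) = (4/11)(7/11)(7/11) = 0.14726; P(data | urn C) = (2/11)(9/11)(9/11) = 0.12171; P(data | urn D) = (1/7)(6/7)(6/7) = 0.10496.
The prior-weighted likelihoods are 1/7 · 0.032 = 0.0045714, 2/7 · 0.14726 = 0.042074, 3/7 · 0.12171 = 0.052163, 1/7 · 0.10496 = 0.014994; with total 0.1138.
The posterior is then P(urn A | data) = 0.04017, P(urn B | data) = 0.36971, P(urn C | data) = 0.45837, P(urn D | data) = 0.13175.
Averaging over the posterior, P(white next | data) = (1/5)(0.04017) + (7/11)(0.36971) + (9/11)(0.45837) + (6/7)(0.13175) = 0.73126.

0.7313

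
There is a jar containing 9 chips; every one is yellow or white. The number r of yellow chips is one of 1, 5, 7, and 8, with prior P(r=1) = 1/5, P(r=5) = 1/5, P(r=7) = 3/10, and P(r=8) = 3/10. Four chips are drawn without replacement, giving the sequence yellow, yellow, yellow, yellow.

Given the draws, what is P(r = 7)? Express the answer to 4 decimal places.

0.3231

Under each hypothesis, the probability of the observed sequence is: P(data | r = 1) = (1/9)(0/8) = 0; P(data | r = 5) = (5/9)(4/8)(3/7)(2/6) = 5/126; P(data | r = 7) = (7/9)(6/8)(5/7)(4/6) = 5/18; P(data | r = 8) = (8/9)(7/8)(6/7)(5/6) = 5/9.
Weighting by the prior gives 1/5 · 0 = 0, 1/5 · 5/126 = 1/126, 3/10 · 5/18 = 1/12, 3/10 · 5/9 = 1/6; summing to 65/252.
So P(r = 7 | data) = (1/12) / (65/252) = 21/65.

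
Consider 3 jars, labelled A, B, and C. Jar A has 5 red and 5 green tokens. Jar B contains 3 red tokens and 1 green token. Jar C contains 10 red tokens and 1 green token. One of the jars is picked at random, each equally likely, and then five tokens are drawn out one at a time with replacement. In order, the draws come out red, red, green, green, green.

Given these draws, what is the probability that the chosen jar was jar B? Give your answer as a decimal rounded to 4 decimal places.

0.2162

Under each hypothesis, the probability of the observed sequence is: P(data | jar A) = (5/10)(5/10)(5/10)(5/10)(5/10) = 0.03125; P(data | jar B) = (3/4)(3/4)(1/4)(1/4)(1/4) = 0.0087891; P(data | jar C) = (10/11)(10/11)(1/11)(1/11)(1/11) = 0.00062092.
Multiplying each by its prior: 1/3 · 0.03125 = 0.010417, 1/3 · 0.0087891 = 0.0029297, 1/3 · 0.00062092 = 0.00020697; with total 0.013553.
Hence P(jar B | data) = (0.0029297) / (0.013553) = 0.21616.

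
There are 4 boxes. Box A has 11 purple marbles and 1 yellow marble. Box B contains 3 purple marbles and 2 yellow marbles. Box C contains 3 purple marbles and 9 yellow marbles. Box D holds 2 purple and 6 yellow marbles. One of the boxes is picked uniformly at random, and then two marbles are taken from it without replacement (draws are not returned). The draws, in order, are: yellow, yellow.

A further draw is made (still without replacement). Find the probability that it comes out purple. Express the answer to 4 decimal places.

Under each hypothesis, the probability of the observed sequence is: P(data | box A) = (1/12)(0/11) = 0; P(data | box B) = (2/5)(1/4) = 0.1; P(data | box C) = (9/12)(8/11) = 0.54545; P(data | box D) = (6/8)(5/7) = 0.53571.
Multiplying each by its prior: 1/4 · 0 = 0, 1/4 · 0.1 = 0.025, 1/4 · 0.54545 = 0.13636, 1/4 · 0.53571 = 0.13393; these sum to 0.29529.
Normalising, the posterior is P(box A | data) = 0, P(box B | data) = 0.084662, P(box C | data) = 0.46179, P(box D | data) = 0.45355.
The predictive probability is P(purple next | data) = (1)(0.084662) + (3/10)(0.46179) + (1/3)(0.45355) = 0.37438.

0.3744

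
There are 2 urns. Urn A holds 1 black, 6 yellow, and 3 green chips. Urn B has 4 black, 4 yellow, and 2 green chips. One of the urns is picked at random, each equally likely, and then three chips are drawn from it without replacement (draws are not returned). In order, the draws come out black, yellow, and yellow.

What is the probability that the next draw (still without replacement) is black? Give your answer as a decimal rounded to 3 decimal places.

Compute the likelihood of the observed sequence for each case: P(data | urn A) = (1/10)(6/9)(5/8) = 1/24; P(data | urn B) = (4/10)(4/9)(3/8) = 1/15.
Weighting by the prior gives 1/2 · 1/24 = 1/48, 1/2 · 1/15 = 1/30; summing to 13/240.
Normalising, the posterior is P(urn A | data) = 5/13, P(urn B | data) = 8/13.
Averaging over the posterior, P(black next | data) = (0)(5/13) + (3/7)(8/13) = 24/91.

0.264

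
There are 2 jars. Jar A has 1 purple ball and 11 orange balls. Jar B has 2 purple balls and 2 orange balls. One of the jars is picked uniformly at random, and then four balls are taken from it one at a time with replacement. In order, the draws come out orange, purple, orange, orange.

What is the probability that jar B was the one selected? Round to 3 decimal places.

Under each hypothesis, the probability of the observed sequence is: P(data | jar A) = (11/12)(1/12)(11/12)(11/12) = 0.064188; P(data | jar B) = (2/4)(2/4)(2/4)(2/4) = 0.0625.
Multiplying each by its prior: 1/2 · 0.064188 = 0.032094, 1/2 · 0.0625 = 0.03125; summing to 0.063344.
Hence P(jar B | data) = (0.03125) / (0.063344) = 0.49334.

0.493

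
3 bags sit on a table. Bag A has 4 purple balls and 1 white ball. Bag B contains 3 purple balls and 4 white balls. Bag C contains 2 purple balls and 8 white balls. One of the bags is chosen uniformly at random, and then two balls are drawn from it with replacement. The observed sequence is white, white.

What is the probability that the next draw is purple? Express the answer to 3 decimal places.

The likelihood of the observed sequence under each hypothesis: P(data | bag A) = (1/5)(1/5) = 0.04; P(data | bag B) = (4/7)(4/7) = 0.32653; P(data | bag C) = (8/10)(8/10) = 0.64.
The prior-weighted likelihoods are 1/3 · 0.04 = 0.013333, 1/3 · 0.32653 = 0.10884, 1/3 · 0.64 = 0.21333; summing to 0.33551.
Normalising, the posterior is P(bag A | data) = 0.03974, P(bag B | data) = 0.32441, P(bag C | data) = 0.63585.
The predictive probability is P(purple next | data) = (4/5)(0.03974) + (3/7)(0.32441) + (1/5)(0.63585) = 0.298.

0.298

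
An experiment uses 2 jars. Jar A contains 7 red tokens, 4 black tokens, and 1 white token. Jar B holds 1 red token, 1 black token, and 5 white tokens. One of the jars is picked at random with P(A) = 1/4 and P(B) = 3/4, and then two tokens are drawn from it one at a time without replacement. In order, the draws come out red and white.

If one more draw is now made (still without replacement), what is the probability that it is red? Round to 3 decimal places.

0.078

The likelihood of the observed sequence under each hypothesis: P(data | jar A) = (7/12)(1/11) = 0.05303; P(data | jar B) = (1/7)(5/6) = 0.11905.
The prior-weighted likelihoods are 1/4 · 0.05303 = 0.013258, 3/4 · 0.11905 = 0.089286; summing to 0.10254.
The posterior is then P(jar A | data) = 0.12929, P(jar B | data) = 0.87071.
The predictive probability is P(red next | data) = (3/5)(0.12929) + (0)(0.87071) = 0.077573.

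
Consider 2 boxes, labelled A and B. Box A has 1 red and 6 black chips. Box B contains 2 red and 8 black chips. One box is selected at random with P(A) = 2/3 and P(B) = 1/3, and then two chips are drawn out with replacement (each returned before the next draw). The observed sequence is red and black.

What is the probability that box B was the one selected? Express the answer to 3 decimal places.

The likelihood of the observed sequence under each hypothesis: P(data | box A) = (1/7)(6/7) = 0.12245; P(data | box B) = (2/10)(8/10) = 0.16.
Multiplying each by its prior: 2/3 · 0.12245 = 0.081633, 1/3 · 0.16 = 0.053333; with total 0.13497.
So P(box B | data) = (0.053333) / (0.13497) = 0.39516.

0.395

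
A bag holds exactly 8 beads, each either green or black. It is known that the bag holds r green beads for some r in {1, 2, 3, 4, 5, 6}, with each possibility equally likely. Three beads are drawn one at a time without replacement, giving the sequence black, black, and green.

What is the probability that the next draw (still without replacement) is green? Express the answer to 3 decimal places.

0.400

Under each hypothesis, the probability of the observed sequence is: P(data | r = 1) = (7/8)(6/7)(1/6) = 1/8; P(data | r = 2) = (6/8)(5/7)(2/6) = 5/28; P(data | r = 3) = (5/8)(4/7)(3/6) = 5/28; P(data | r = 4) = (4/8)(3/7)(4/6) = 1/7; P(data | r = 5) = (3/8)(2/7)(5/6) = 5/56; P(data | r = 6) = (2/8)(1/7)(6/6) = 1/28.
Weighting by the prior gives 1/6 · 1/8 = 1/48, 1/6 · 5/28 = 5/168, 1/6 · 5/28 = 5/168, 1/6 · 1/7 = 1/42, 1/6 · 5/56 = 5/336, 1/6 · 1/28 = 1/168; with total 1/8.
Normalising, the posterior is P(r = 1 | data) = 1/6, P(r = 2 | data) = 5/21, P(r = 3 | data) = 5/21, P(r = 4 | data) = 4/21, P(r = 5 | data) = 5/42, P(r = 6 | data) = 1/21.
Averaging over the posterior, P(green next | data) = (0)(1/6) + (1/5)(5/21) + (2/5)(5/21) + (3/5)(4/21) + (4/5)(5/42) + (1)(1/21) = 2/5.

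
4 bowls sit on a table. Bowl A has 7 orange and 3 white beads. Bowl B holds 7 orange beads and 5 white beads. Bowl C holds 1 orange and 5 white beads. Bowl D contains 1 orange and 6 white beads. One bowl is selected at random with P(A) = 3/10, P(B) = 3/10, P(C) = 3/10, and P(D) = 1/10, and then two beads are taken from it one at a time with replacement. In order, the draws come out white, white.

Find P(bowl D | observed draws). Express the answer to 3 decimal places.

The likelihood of the observed sequence under each hypothesis: P(data | bowl A) = (3/10)(3/10) = 0.09; P(data | bowl B) = (5/12)(5/12) = 0.17361; P(data | bowl C) = (5/6)(5/6) = 0.69444; P(data | bowl D) = (6/7)(6/7) = 0.73469.
Multiplying each by its prior: 3/10 · 0.09 = 0.027, 3/10 · 0.17361 = 0.052083, 3/10 · 0.69444 = 0.20833, 1/10 · 0.73469 = 0.073469; with total 0.36089.
Therefore the posterior P(bowl D | data) = (0.073469) / (0.36089) = 0.20358.

0.204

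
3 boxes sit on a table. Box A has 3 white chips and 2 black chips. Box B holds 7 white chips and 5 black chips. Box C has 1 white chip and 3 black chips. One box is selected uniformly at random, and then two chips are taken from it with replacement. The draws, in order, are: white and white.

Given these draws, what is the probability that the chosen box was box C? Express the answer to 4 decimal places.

The likelihood of the observed sequence under each hypothesis: P(data | box A) = (3/5)(3/5) = 0.36; P(data | box B) = (7/12)(7/12) = 0.34028; P(data | box C) = (1/4)(1/4) = 0.0625.
Multiplying each by its prior: 1/3 · 0.36 = 0.12, 1/3 · 0.34028 = 0.11343, 1/3 · 0.0625 = 0.020833; summing to 0.25426.
So P(box C | data) = (0.020833) / (0.25426) = 0.081937.

0.0819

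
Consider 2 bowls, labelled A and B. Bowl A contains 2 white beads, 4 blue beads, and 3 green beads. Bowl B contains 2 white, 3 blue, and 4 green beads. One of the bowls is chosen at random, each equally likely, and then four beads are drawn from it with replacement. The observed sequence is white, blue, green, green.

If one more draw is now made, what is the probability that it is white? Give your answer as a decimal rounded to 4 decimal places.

Compute the likelihood of the observed sequence for each case: P(data | bowl A) = (2/9)(4/9)(3/9)(3/9) = 0.010974; P(data | bowl B) = (2/9)(3/9)(4/9)(4/9) = 0.014632.
Multiplying each by its prior: 1/2 · 0.010974 = 0.005487, 1/2 · 0.014632 = 0.007316; these sum to 0.012803.
The posterior is then P(bowl A | data) = 0.42857, P(bowl B | data) = 0.57143.
Averaging over the posterior, P(white next | data) = (2/9)(0.42857) + (2/9)(0.57143) = 0.22222.

0.2222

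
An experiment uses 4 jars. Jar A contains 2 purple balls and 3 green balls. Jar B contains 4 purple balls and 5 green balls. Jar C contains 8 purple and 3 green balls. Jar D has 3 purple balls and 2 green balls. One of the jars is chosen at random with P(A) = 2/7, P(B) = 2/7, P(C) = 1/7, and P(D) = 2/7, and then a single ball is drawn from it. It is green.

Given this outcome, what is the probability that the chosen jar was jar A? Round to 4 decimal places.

For each hypothesis, P(data | H) works out to: P(data | jar A) = (3/5) = 3/5; P(data | jar B) = (5/9) = 5/9; P(data | jar C) = (3/11) = 3/11; P(data | jar D) = (2/5) = 2/5.
Weighting by the prior gives 2/7 · 3/5 = 6/35, 2/7 · 5/9 = 10/63, 1/7 · 3/11 = 3/77, 2/7 · 2/5 = 4/35; with total 335/693.
So P(jar A | data) = (6/35) / (335/693) = 594/1675.

0.3546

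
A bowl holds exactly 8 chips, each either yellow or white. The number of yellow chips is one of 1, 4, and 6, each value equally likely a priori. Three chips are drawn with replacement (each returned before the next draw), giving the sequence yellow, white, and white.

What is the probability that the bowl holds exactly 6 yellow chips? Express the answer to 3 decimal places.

The likelihood of the observed sequence under each hypothesis: P(data | r = 1) = (1/8)(7/8)(7/8) = 0.095703; P(data | r = 4) = (4/8)(4/8)(4/8) = 0.125; P(data | r = 6) = (6/8)(2/8)(2/8) = 0.046875.
The prior-weighted likelihoods are 1/3 · 0.095703 = 0.031901, 1/3 · 0.125 = 0.041667, 1/3 · 0.046875 = 0.015625; summing to 0.089193.
Hence P(r = 6 | data) = (0.015625) / (0.089193) = 0.17518.

0.175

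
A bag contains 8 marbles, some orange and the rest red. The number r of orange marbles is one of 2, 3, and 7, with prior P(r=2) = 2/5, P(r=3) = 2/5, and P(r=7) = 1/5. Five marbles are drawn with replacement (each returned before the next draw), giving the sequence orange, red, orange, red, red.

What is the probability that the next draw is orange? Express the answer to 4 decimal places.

0.3274

Under each hypothesis, the probability of the observed sequence is: P(data | r = 2) = (2/8)(6/8)(2/8)(6/8)(6/8) = 0.026367; P(data | r = 3) = (3/8)(5/8)(3/8)(5/8)(5/8) = 0.034332; P(data | r = 7) = (7/8)(1/8)(7/8)(1/8)(1/8) = 0.0014954.
The prior-weighted likelihoods are 2/5 · 0.026367 = 0.010547, 2/5 · 0.034332 = 0.013733, 1/5 · 0.0014954 = 0.00029907; these sum to 0.024579.
The posterior is then P(r = 2 | data) = 0.4291, P(r = 3 | data) = 0.55873, P(r = 7 | data) = 0.012168.
Averaging over the posterior, P(orange next | data) = (1/4)(0.4291) + (3/8)(0.55873) + (7/8)(0.012168) = 0.32745.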